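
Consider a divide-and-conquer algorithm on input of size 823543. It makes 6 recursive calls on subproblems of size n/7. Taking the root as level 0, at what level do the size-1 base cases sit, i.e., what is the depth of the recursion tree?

For divide and conquer with division factor 7:

Problem sizes at each level:
Level 0: 823543
Level 1: 117649
Level 2: 16807
Level 3: 2401
Level 4: 343
Level 5: 49
Level 6: 7
Level 7: 1

The root is level 0 and the size-1 base case is level 7 (the tree spans levels 0 through 7, i.e. 8 levels counting the root), so the depth is the number of divisions: log_7(823543) = 7

The recursion tree depth is log_7(823543) = 7. At each level, the problem size is divided by 7, so it takes 7 divisions to reduce to a base case of size 1. The algorithm makes 6 recursive calls at each level.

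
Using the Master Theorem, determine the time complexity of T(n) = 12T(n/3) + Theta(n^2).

Master Theorem for T(n) = 12T(n/3) + O(n^2):

a = 12, b = 3, c = 2
log_b(a) = log_3(12) = 2.2619

Case 1: c = 2 < log_3(12) = 2.2619
T(n) = O(n^(log_3 12))

For T(n) = 12T(n/3) + O(n^2): log_3(12) = 2.2619. This is Case 1 of the Master Theorem (c < log_b(a), work dominated by leaves), giving O(n^(log_3 12)).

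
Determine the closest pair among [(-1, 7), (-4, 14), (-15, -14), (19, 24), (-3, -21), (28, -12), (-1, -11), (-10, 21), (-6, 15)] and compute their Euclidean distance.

Computing all pairwise distances among 9 points:

d((-1, 7), (-4, 14)) = 7.6158
d((-1, 7), (-15, -14)) = 25.2389
d((-1, 7), (19, 24)) = 26.2488
d((-1, 7), (-3, -21)) = 28.0713
d((-1, 7), (28, -12)) = 34.6699
d((-1, 7), (-1, -11)) = 18.0
d((-1, 7), (-10, 21)) = 16.6433
d((-1, 7), (-6, 15)) = 9.434
d((-4, 14), (-15, -14)) = 30.0832
d((-4, 14), (19, 24)) = 25.0799
d((-4, 14), (-3, -21)) = 35.0143
d((-4, 14), (28, -12)) = 41.2311
d((-4, 14), (-1, -11)) = 25.1794
d((-4, 14), (-10, 21)) = 9.2195
d((-4, 14), (-6, 15)) = 2.2361 <-- minimum
d((-15, -14), (19, 24)) = 50.9902
d((-15, -14), (-3, -21)) = 13.8924
d((-15, -14), (28, -12)) = 43.0465
d((-15, -14), (-1, -11)) = 14.3178
d((-15, -14), (-10, 21)) = 35.3553
d((-15, -14), (-6, 15)) = 30.3645
d((19, 24), (-3, -21)) = 50.0899
d((19, 24), (28, -12)) = 37.108
d((19, 24), (-1, -11)) = 40.3113
d((19, 24), (-10, 21)) = 29.1548
d((19, 24), (-6, 15)) = 26.5707
d((-3, -21), (28, -12)) = 32.28
d((-3, -21), (-1, -11)) = 10.198
d((-3, -21), (-10, 21)) = 42.5793
d((-3, -21), (-6, 15)) = 36.1248
d((28, -12), (-1, -11)) = 29.0172
d((28, -12), (-10, 21)) = 50.3289
d((28, -12), (-6, 15)) = 43.4166
d((-1, -11), (-10, 21)) = 33.2415
d((-1, -11), (-6, 15)) = 26.4764
d((-10, 21), (-6, 15)) = 7.2111

Closest pair: (-4, 14) and (-6, 15) with distance 2.2361

The closest pair is (-4, 14) and (-6, 15) with Euclidean distance 2.2361. For 9 points, brute-force pairwise comparison is shown above. For large n, the divide-and-conquer algorithm (sort by x, recurse on halves, check the dividing strip) achieves O(n log n).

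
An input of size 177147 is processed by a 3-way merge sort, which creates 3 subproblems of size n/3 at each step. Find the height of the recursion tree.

For divide and conquer with division factor 3:

Problem sizes at each level:
Level 0: 177147
Level 1: 59049
Level 2: 19683
Level 3: 6561
Level 4: 2187
Level 5: 729
Level 6: 243
Level 7: 81
Level 8: 27
Level 9: 9
Level 10: 3
Level 11: 1

The root is level 0 and the size-1 base case is level 11 (the tree spans levels 0 through 11, i.e. 12 levels counting the root), so the depth is the number of divisions: log_3(177147) = 11

The recursion tree depth is log_3(177147) = 11. At each level, the problem size is divided by 3, so it takes 11 divisions to reduce to a base case of size 1. The algorithm makes 3 recursive calls at each level.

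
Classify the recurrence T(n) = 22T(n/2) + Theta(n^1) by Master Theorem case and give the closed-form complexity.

Master Theorem for T(n) = 22T(n/2) + O(n^1):

a = 22, b = 2, c = 1
log_b(a) = log_2(22) = 4.4594

Case 1: c = 1 < log_2(22) = 4.4594
T(n) = O(n^(log_2 22))

For T(n) = 22T(n/2) + O(n^1): log_2(22) = 4.4594. This is Case 1 of the Master Theorem (c < log_b(a), work dominated by leaves), giving O(n^(log_2 22)).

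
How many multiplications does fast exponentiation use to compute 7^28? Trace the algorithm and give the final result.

Computing 7^28 by squaring (build up from 7^1; each line after the first costs one multiplication):

7^1 = 7
7^2 = (7^1)^2 = 7^2 = 49
7^3 = 7 * 7^2 = 7 * 49 = 343
7^6 = (7^3)^2 = 343^2 = 117649
7^7 = 7 * 7^6 = 7 * 117649 = 823543
7^14 = (7^7)^2 = 823543^2 = 678223072849
7^28 = (7^14)^2 = 678223072849^2 = 459986536544739960976801

Result: 459986536544739960976801
Multiplications needed: 6 (6 lines after 7^1)

7^28 = 459986536544739960976801. Using exponentiation by squaring, this requires 6 multiplications. The key idea: if the exponent is even, square the half-power; if odd, multiply by the base once.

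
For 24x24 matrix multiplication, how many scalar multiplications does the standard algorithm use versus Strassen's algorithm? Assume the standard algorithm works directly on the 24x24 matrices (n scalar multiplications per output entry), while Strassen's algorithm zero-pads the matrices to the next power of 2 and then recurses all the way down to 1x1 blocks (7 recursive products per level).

Matrix multiplication for 24x24 matrices:

Strassen's algorithm requires power-of-2 dimensions. Pad 24x24 to 32x32 (next power of 2).

Standard algorithm: 24^3 = 13824 multiplications
Strassen's algorithm: 7^(log2(32)) = 7^5 = 16807 multiplications
Difference: 13824 - 16807 = -2983 (Strassen uses MORE here due to padding overhead — for small or just-over-power-of-2 n, padding can outweigh the per-level savings)

Standard: 13824 multiplications (24^3). Strassen: 16807 multiplications (7^5, after padding to 32x32). Strassen reduces 8 recursive multiplications to 7 at each level.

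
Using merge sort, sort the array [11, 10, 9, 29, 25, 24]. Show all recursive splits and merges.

Merge sort trace:

Split: [11, 10, 9, 29, 25, 24] -> [11, 10, 9] and [29, 25, 24]
  Split: [11, 10, 9] -> [11] and [10, 9]
    Split: [10, 9] -> [10] and [9]
    Merge: [10] + [9] -> [9, 10]
  Merge: [11] + [9, 10] -> [9, 10, 11]
  Split: [29, 25, 24] -> [29] and [25, 24]
    Split: [25, 24] -> [25] and [24]
    Merge: [25] + [24] -> [24, 25]
  Merge: [29] + [24, 25] -> [24, 25, 29]
Merge: [9, 10, 11] + [24, 25, 29] -> [9, 10, 11, 24, 25, 29]

Final sorted array: [9, 10, 11, 24, 25, 29]

The merge sort proceeds by recursively splitting the array and merging sorted halves.
After all merges, the sorted array is [9, 10, 11, 24, 25, 29].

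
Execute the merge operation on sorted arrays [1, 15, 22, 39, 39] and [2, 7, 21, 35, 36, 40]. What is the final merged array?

Merging process:

Compare 1 vs 2: take 1 from left. Merged: [1]
Compare 15 vs 2: take 2 from right. Merged: [1, 2]
Compare 15 vs 7: take 7 from right. Merged: [1, 2, 7]
Compare 15 vs 21: take 15 from left. Merged: [1, 2, 7, 15]
Compare 22 vs 21: take 21 from right. Merged: [1, 2, 7, 15, 21]
Compare 22 vs 35: take 22 from left. Merged: [1, 2, 7, 15, 21, 22]
Compare 39 vs 35: take 35 from right. Merged: [1, 2, 7, 15, 21, 22, 35]
Compare 39 vs 36: take 36 from right. Merged: [1, 2, 7, 15, 21, 22, 35, 36]
Compare 39 vs 40: take 39 from left. Merged: [1, 2, 7, 15, 21, 22, 35, 36, 39]
Compare 39 vs 40: take 39 from left. Merged: [1, 2, 7, 15, 21, 22, 35, 36, 39, 39]
Append remaining from right: [40]. Merged: [1, 2, 7, 15, 21, 22, 35, 36, 39, 39, 40]

Final merged array: [1, 2, 7, 15, 21, 22, 35, 36, 39, 39, 40]
Total comparisons: 10

The merged array is [1, 2, 7, 15, 21, 22, 35, 36, 39, 39, 40], requiring 10 comparisons. The merge step runs in O(n) time where n is the total number of elements.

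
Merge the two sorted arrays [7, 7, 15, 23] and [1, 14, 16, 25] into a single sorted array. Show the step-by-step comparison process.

Merging process:

Compare 7 vs 1: take 1 from right. Merged: [1]
Compare 7 vs 14: take 7 from left. Merged: [1, 7]
Compare 7 vs 14: take 7 from left. Merged: [1, 7, 7]
Compare 15 vs 14: take 14 from right. Merged: [1, 7, 7, 14]
Compare 15 vs 16: take 15 from left. Merged: [1, 7, 7, 14, 15]
Compare 23 vs 16: take 16 from right. Merged: [1, 7, 7, 14, 15, 16]
Compare 23 vs 25: take 23 from left. Merged: [1, 7, 7, 14, 15, 16, 23]
Append remaining from right: [25]. Merged: [1, 7, 7, 14, 15, 16, 23, 25]

Final merged array: [1, 7, 7, 14, 15, 16, 23, 25]
Total comparisons: 7

The merged array is [1, 7, 7, 14, 15, 16, 23, 25], requiring 7 comparisons. The merge step runs in O(n) time where n is the total number of elements.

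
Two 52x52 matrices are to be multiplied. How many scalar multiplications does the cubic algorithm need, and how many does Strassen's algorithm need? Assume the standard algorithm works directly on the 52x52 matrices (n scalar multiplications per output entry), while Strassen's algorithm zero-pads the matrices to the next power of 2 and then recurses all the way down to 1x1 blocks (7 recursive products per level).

Matrix multiplication for 52x52 matrices:

Strassen's algorithm requires power-of-2 dimensions. Pad 52x52 to 64x64 (next power of 2).

Standard algorithm: 52^3 = 140608 multiplications
Strassen's algorithm: 7^(log2(64)) = 7^6 = 117649 multiplications
Savings: 140608 - 117649 = 22959 multiplications

Standard: 140608 multiplications (52^3). Strassen: 117649 multiplications (7^6, after padding to 64x64). Strassen reduces 8 recursive multiplications to 7 at each level.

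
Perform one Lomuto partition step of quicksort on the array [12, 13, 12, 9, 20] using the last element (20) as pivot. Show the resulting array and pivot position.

Lomuto partition with pivot = 20:

Initial array: [12, 13, 12, 9, 20]

arr[0]=12 <= 20: swap with position 0, array becomes [12, 13, 12, 9, 20]
arr[1]=13 <= 20: swap with position 1, array becomes [12, 13, 12, 9, 20]
arr[2]=12 <= 20: swap with position 2, array becomes [12, 13, 12, 9, 20]
arr[3]=9 <= 20: swap with position 3, array becomes [12, 13, 12, 9, 20]

Place pivot at position 4: [12, 13, 12, 9, 20]
Pivot position: 4

After partitioning with pivot 20, the array becomes [12, 13, 12, 9, 20]. The pivot is placed at index 4. All elements to the left of the pivot are <= 20, and all elements to the right are > 20.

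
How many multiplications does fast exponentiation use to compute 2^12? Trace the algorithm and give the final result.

Computing 2^12 by squaring (build up from 2^1; each line after the first costs one multiplication):

2^1 = 2
2^2 = (2^1)^2 = 2^2 = 4
2^3 = 2 * 2^2 = 2 * 4 = 8
2^6 = (2^3)^2 = 8^2 = 64
2^12 = (2^6)^2 = 64^2 = 4096

Result: 4096
Multiplications needed: 4 (4 lines after 2^1)

2^12 = 4096. Using exponentiation by squaring, this requires 4 multiplications. The key idea: if the exponent is even, square the half-power; if odd, multiply by the base once.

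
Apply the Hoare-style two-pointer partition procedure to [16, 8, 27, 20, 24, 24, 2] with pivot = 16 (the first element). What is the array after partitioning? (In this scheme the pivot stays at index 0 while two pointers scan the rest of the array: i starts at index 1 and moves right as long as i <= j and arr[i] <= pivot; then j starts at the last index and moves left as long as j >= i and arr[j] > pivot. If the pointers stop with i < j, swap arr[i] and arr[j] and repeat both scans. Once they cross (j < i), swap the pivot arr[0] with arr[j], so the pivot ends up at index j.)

Hoare-style two-pointer partition with pivot = 16:

Initial array: [16, 8, 27, 20, 24, 24, 2]

Pointers start at i = 1, j = 6.
i stops at index 2 (arr[2]=27 > 16), j stops at index 6 (arr[6]=2 <= 16): swap arr[2] and arr[6], array becomes [16, 8, 2, 20, 24, 24, 27]
i ends at 3, j ends at 2: the pointers have crossed (j < i), so scanning stops.

Swap pivot arr[0] with arr[2] to place pivot at position 2: [2, 8, 16, 20, 24, 24, 27]
Pivot position: 2

After partitioning with pivot 16, the array becomes [2, 8, 16, 20, 24, 24, 27]. The pivot is placed at index 2. All elements to the left of the pivot are <= 16, and all elements to the right are > 16.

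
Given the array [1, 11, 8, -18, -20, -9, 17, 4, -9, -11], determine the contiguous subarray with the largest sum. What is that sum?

Using Kadane's algorithm on [1, 11, 8, -18, -20, -9, 17, 4, -9, -11]:

Scanning through the array:
Position 1 (value 11): max_ending_here = 12, max_so_far = 12
Position 2 (value 8): max_ending_here = 20, max_so_far = 20
Position 3 (value -18): max_ending_here = 2, max_so_far = 20
Position 4 (value -20): max_ending_here = -18, max_so_far = 20
Position 5 (value -9): max_ending_here = -9, max_so_far = 20
Position 6 (value 17): max_ending_here = 17, max_so_far = 20
Position 7 (value 4): max_ending_here = 21, max_so_far = 21
Position 8 (value -9): max_ending_here = 12, max_so_far = 21
Position 9 (value -11): max_ending_here = 1, max_so_far = 21

Maximum subarray: [17, 4]
Maximum sum: 21

The maximum subarray is [17, 4] with sum 21. This subarray runs from index 6 to index 7.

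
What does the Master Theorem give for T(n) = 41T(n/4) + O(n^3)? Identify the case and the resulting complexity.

Master Theorem for T(n) = 41T(n/4) + O(n^3):

a = 41, b = 4, c = 3
log_b(a) = log_4(41) = 2.6788

Case 3: c = 3 > log_4(41) = 2.6788
T(n) = O(n^3) = O(n^3)

For T(n) = 41T(n/4) + O(n^3): log_4(41) = 2.6788. This is Case 3 of the Master Theorem (c > log_b(a), work dominated by root), giving O(n^3).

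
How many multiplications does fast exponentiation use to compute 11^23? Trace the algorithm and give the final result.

Computing 11^23 by squaring (build up from 11^1; each line after the first costs one multiplication):

11^1 = 11
11^2 = (11^1)^2 = 11^2 = 121
11^4 = (11^2)^2 = 121^2 = 14641
11^5 = 11 * 11^4 = 11 * 14641 = 161051
11^10 = (11^5)^2 = 161051^2 = 25937424601
11^11 = 11 * 11^10 = 11 * 25937424601 = 285311670611
11^22 = (11^11)^2 = 285311670611^2 = 81402749386839761113321
11^23 = 11 * 11^22 = 11 * 81402749386839761113321 = 895430243255237372246531

Result: 895430243255237372246531
Multiplications needed: 7 (7 lines after 11^1)

11^23 = 895430243255237372246531. Using exponentiation by squaring, this requires 7 multiplications. The key idea: if the exponent is even, square the half-power; if odd, multiply by the base once.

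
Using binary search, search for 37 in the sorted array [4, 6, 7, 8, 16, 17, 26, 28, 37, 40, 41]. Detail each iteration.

Binary search for 37 in [4, 6, 7, 8, 16, 17, 26, 28, 37, 40, 41]:

lo=0, hi=10, mid=5, arr[mid]=17 -> 17 < 37, search right half
lo=6, hi=10, mid=8, arr[mid]=37 -> Found target at index 8!

Binary search finds 37 at index 8 after 2 comparisons. The search repeatedly halves the search space by comparing with the middle element.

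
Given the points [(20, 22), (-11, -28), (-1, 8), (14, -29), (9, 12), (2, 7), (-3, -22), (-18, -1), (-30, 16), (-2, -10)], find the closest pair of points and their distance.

Computing all pairwise distances among 10 points:

d((20, 22), (-11, -28)) = 58.8303
d((20, 22), (-1, 8)) = 25.2389
d((20, 22), (14, -29)) = 51.3517
d((20, 22), (9, 12)) = 14.8661
d((20, 22), (2, 7)) = 23.4307
d((20, 22), (-3, -22)) = 49.6488
d((20, 22), (-18, -1)) = 44.4185
d((20, 22), (-30, 16)) = 50.3587
d((20, 22), (-2, -10)) = 38.833
d((-11, -28), (-1, 8)) = 37.3631
d((-11, -28), (14, -29)) = 25.02
d((-11, -28), (9, 12)) = 44.7214
d((-11, -28), (2, 7)) = 37.3363
d((-11, -28), (-3, -22)) = 10.0
d((-11, -28), (-18, -1)) = 27.8927
d((-11, -28), (-30, 16)) = 47.927
d((-11, -28), (-2, -10)) = 20.1246
d((-1, 8), (14, -29)) = 39.9249
d((-1, 8), (9, 12)) = 10.7703
d((-1, 8), (2, 7)) = 3.1623 <-- minimum
d((-1, 8), (-3, -22)) = 30.0666
d((-1, 8), (-18, -1)) = 19.2354
d((-1, 8), (-30, 16)) = 30.0832
d((-1, 8), (-2, -10)) = 18.0278
d((14, -29), (9, 12)) = 41.3038
d((14, -29), (2, 7)) = 37.9473
d((14, -29), (-3, -22)) = 18.3848
d((14, -29), (-18, -1)) = 42.5206
d((14, -29), (-30, 16)) = 62.9365
d((14, -29), (-2, -10)) = 24.8395
d((9, 12), (2, 7)) = 8.6023
d((9, 12), (-3, -22)) = 36.0555
d((9, 12), (-18, -1)) = 29.9666
d((9, 12), (-30, 16)) = 39.2046
d((9, 12), (-2, -10)) = 24.5967
d((2, 7), (-3, -22)) = 29.4279
d((2, 7), (-18, -1)) = 21.5407
d((2, 7), (-30, 16)) = 33.2415
d((2, 7), (-2, -10)) = 17.4642
d((-3, -22), (-18, -1)) = 25.807
d((-3, -22), (-30, 16)) = 46.6154
d((-3, -22), (-2, -10)) = 12.0416
d((-18, -1), (-30, 16)) = 20.8087
d((-18, -1), (-2, -10)) = 18.3576
d((-30, 16), (-2, -10)) = 38.2099

Closest pair: (-1, 8) and (2, 7) with distance 3.1623

The closest pair is (-1, 8) and (2, 7) with Euclidean distance 3.1623. For 10 points, brute-force pairwise comparison is shown above. For large n, the divide-and-conquer algorithm (sort by x, recurse on halves, check the dividing strip) achieves O(n log n).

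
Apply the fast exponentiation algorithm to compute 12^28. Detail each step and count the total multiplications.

Computing 12^28 by squaring (build up from 12^1; each line after the first costs one multiplication):

12^1 = 12
12^2 = (12^1)^2 = 12^2 = 144
12^3 = 12 * 12^2 = 12 * 144 = 1728
12^6 = (12^3)^2 = 1728^2 = 2985984
12^7 = 12 * 12^6 = 12 * 2985984 = 35831808
12^14 = (12^7)^2 = 35831808^2 = 1283918464548864
12^28 = (12^14)^2 = 1283918464548864^2 = 1648446623609512543951043690496

Result: 1648446623609512543951043690496
Multiplications needed: 6 (6 lines after 12^1)

12^28 = 1648446623609512543951043690496. Using exponentiation by squaring, this requires 6 multiplications. The key idea: if the exponent is even, square the half-power; if odd, multiply by the base once.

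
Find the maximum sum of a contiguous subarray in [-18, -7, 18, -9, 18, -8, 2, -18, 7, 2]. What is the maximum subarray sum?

Using Kadane's algorithm on [-18, -7, 18, -9, 18, -8, 2, -18, 7, 2]:

Scanning through the array:
Position 1 (value -7): max_ending_here = -7, max_so_far = -7
Position 2 (value 18): max_ending_here = 18, max_so_far = 18
Position 3 (value -9): max_ending_here = 9, max_so_far = 18
Position 4 (value 18): max_ending_here = 27, max_so_far = 27
Position 5 (value -8): max_ending_here = 19, max_so_far = 27
Position 6 (value 2): max_ending_here = 21, max_so_far = 27
Position 7 (value -18): max_ending_here = 3, max_so_far = 27
Position 8 (value 7): max_ending_here = 10, max_so_far = 27
Position 9 (value 2): max_ending_here = 12, max_so_far = 27

Maximum subarray: [18, -9, 18]
Maximum sum: 27

The maximum subarray is [18, -9, 18] with sum 27. This subarray runs from index 2 to index 4.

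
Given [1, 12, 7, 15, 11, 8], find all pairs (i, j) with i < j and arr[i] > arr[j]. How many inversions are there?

Finding inversions in [1, 12, 7, 15, 11, 8]:

(1, 2): arr[1]=12 > arr[2]=7
(1, 4): arr[1]=12 > arr[4]=11
(1, 5): arr[1]=12 > arr[5]=8
(3, 4): arr[3]=15 > arr[4]=11
(3, 5): arr[3]=15 > arr[5]=8
(4, 5): arr[4]=11 > arr[5]=8

Total inversions: 6

The array has 6 inversion(s): (1,2), (1,4), (1,5), (3,4), (3,5), (4,5). Each pair (i,j) satisfies i < j and arr[i] > arr[j].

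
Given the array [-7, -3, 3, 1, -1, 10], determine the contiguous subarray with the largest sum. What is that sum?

Using Kadane's algorithm on [-7, -3, 3, 1, -1, 10]:

Scanning through the array:
Position 1 (value -3): max_ending_here = -3, max_so_far = -3
Position 2 (value 3): max_ending_here = 3, max_so_far = 3
Position 3 (value 1): max_ending_here = 4, max_so_far = 4
Position 4 (value -1): max_ending_here = 3, max_so_far = 4
Position 5 (value 10): max_ending_here = 13, max_so_far = 13

Maximum subarray: [3, 1, -1, 10]
Maximum sum: 13

The maximum subarray is [3, 1, -1, 10] with sum 13. This subarray runs from index 2 to index 5.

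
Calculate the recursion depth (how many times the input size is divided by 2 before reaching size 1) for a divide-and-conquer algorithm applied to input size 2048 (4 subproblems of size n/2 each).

For divide and conquer with division factor 2:

Problem sizes at each level:
Level 0: 2048
Level 1: 1024
Level 2: 512
Level 3: 256
Level 4: 128
Level 5: 64
Level 6: 32
Level 7: 16
Level 8: 8
Level 9: 4
Level 10: 2
Level 11: 1

The root is level 0 and the size-1 base case is level 11 (the tree spans levels 0 through 11, i.e. 12 levels counting the root), so the depth is the number of divisions: log_2(2048) = 11

The recursion tree depth is log_2(2048) = 11. At each level, the problem size is divided by 2, so it takes 11 divisions to reduce to a base case of size 1. The algorithm makes 4 recursive calls at each level.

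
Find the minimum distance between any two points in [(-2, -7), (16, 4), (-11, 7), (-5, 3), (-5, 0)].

Computing all pairwise distances among 5 points:

d((-2, -7), (16, 4)) = 21.095
d((-2, -7), (-11, 7)) = 16.6433
d((-2, -7), (-5, 3)) = 10.4403
d((-2, -7), (-5, 0)) = 7.6158
d((16, 4), (-11, 7)) = 27.1662
d((16, 4), (-5, 3)) = 21.0238
d((16, 4), (-5, 0)) = 21.3776
d((-11, 7), (-5, 3)) = 7.2111
d((-11, 7), (-5, 0)) = 9.2195
d((-5, 3), (-5, 0)) = 3.0 <-- minimum

Closest pair: (-5, 3) and (-5, 0) with distance 3.0

The closest pair is (-5, 3) and (-5, 0) with Euclidean distance 3.0. For 5 points, brute-force pairwise comparison is shown above. For large n, the divide-and-conquer algorithm (sort by x, recurse on halves, check the dividing strip) achieves O(n log n).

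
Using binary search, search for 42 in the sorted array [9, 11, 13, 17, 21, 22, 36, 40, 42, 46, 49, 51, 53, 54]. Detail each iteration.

Binary search for 42 in [9, 11, 13, 17, 21, 22, 36, 40, 42, 46, 49, 51, 53, 54]:

lo=0, hi=13, mid=6, arr[mid]=36 -> 36 < 42, search right half
lo=7, hi=13, mid=10, arr[mid]=49 -> 49 > 42, search left half
lo=7, hi=9, mid=8, arr[mid]=42 -> Found target at index 8!

Binary search finds 42 at index 8 after 3 comparisons. The search repeatedly halves the search space by comparing with the middle element.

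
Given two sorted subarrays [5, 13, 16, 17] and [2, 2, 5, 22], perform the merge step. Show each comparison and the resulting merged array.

Merging process:

Compare 5 vs 2: take 2 from right. Merged: [2]
Compare 5 vs 2: take 2 from right. Merged: [2, 2]
Compare 5 vs 5: take 5 from left. Merged: [2, 2, 5]
Compare 13 vs 5: take 5 from right. Merged: [2, 2, 5, 5]
Compare 13 vs 22: take 13 from left. Merged: [2, 2, 5, 5, 13]
Compare 16 vs 22: take 16 from left. Merged: [2, 2, 5, 5, 13, 16]
Compare 17 vs 22: take 17 from left. Merged: [2, 2, 5, 5, 13, 16, 17]
Append remaining from right: [22]. Merged: [2, 2, 5, 5, 13, 16, 17, 22]

Final merged array: [2, 2, 5, 5, 13, 16, 17, 22]
Total comparisons: 7

The merged array is [2, 2, 5, 5, 13, 16, 17, 22], requiring 7 comparisons. The merge step runs in O(n) time where n is the total number of elements.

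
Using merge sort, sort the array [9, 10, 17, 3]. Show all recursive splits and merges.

Merge sort trace:

Split: [9, 10, 17, 3] -> [9, 10] and [17, 3]
  Split: [9, 10] -> [9] and [10]
  Merge: [9] + [10] -> [9, 10]
  Split: [17, 3] -> [17] and [3]
  Merge: [17] + [3] -> [3, 17]
Merge: [9, 10] + [3, 17] -> [3, 9, 10, 17]

Final sorted array: [3, 9, 10, 17]

The merge sort proceeds by recursively splitting the array and merging sorted halves.
After all merges, the sorted array is [3, 9, 10, 17].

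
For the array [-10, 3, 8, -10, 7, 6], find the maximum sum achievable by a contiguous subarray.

Using Kadane's algorithm on [-10, 3, 8, -10, 7, 6]:

Scanning through the array:
Position 1 (value 3): max_ending_here = 3, max_so_far = 3
Position 2 (value 8): max_ending_here = 11, max_so_far = 11
Position 3 (value -10): max_ending_here = 1, max_so_far = 11
Position 4 (value 7): max_ending_here = 8, max_so_far = 11
Position 5 (value 6): max_ending_here = 14, max_so_far = 14

Maximum subarray: [3, 8, -10, 7, 6]
Maximum sum: 14

The maximum subarray is [3, 8, -10, 7, 6] with sum 14. This subarray runs from index 1 to index 5.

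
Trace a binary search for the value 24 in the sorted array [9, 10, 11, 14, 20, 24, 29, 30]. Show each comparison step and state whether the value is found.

Binary search for 24 in [9, 10, 11, 14, 20, 24, 29, 30]:

lo=0, hi=7, mid=3, arr[mid]=14 -> 14 < 24, search right half
lo=4, hi=7, mid=5, arr[mid]=24 -> Found target at index 5!

Binary search finds 24 at index 5 after 2 comparisons. The search repeatedly halves the search space by comparing with the middle element.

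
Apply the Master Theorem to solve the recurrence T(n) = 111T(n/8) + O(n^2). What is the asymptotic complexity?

Master Theorem for T(n) = 111T(n/8) + O(n^2):

a = 111, b = 8, c = 2
log_b(a) = log_8(111) = 2.2648

Case 1: c = 2 < log_8(111) = 2.2648
T(n) = O(n^(log_8 111))

For T(n) = 111T(n/8) + O(n^2): log_8(111) = 2.2648. This is Case 1 of the Master Theorem (c < log_b(a), work dominated by leaves), giving O(n^(log_8 111)).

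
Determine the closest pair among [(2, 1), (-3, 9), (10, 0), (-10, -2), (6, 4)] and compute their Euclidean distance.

Computing all pairwise distances among 5 points:

d((2, 1), (-3, 9)) = 9.434
d((2, 1), (10, 0)) = 8.0623
d((2, 1), (-10, -2)) = 12.3693
d((2, 1), (6, 4)) = 5.0 <-- minimum
d((-3, 9), (10, 0)) = 15.8114
d((-3, 9), (-10, -2)) = 13.0384
d((-3, 9), (6, 4)) = 10.2956
d((10, 0), (-10, -2)) = 20.0998
d((10, 0), (6, 4)) = 5.6569
d((-10, -2), (6, 4)) = 17.088

Closest pair: (2, 1) and (6, 4) with distance 5.0

The closest pair is (2, 1) and (6, 4) with Euclidean distance 5.0. For 5 points, brute-force pairwise comparison is shown above. For large n, the divide-and-conquer algorithm (sort by x, recurse on halves, check the dividing strip) achieves O(n log n).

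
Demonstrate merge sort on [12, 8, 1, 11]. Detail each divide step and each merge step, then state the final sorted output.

Merge sort trace:

Split: [12, 8, 1, 11] -> [12, 8] and [1, 11]
  Split: [12, 8] -> [12] and [8]
  Merge: [12] + [8] -> [8, 12]
  Split: [1, 11] -> [1] and [11]
  Merge: [1] + [11] -> [1, 11]
Merge: [8, 12] + [1, 11] -> [1, 8, 11, 12]

Final sorted array: [1, 8, 11, 12]

The merge sort proceeds by recursively splitting the array and merging sorted halves.
After all merges, the sorted array is [1, 8, 11, 12].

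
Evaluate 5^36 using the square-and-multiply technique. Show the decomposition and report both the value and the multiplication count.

Computing 5^36 by squaring (build up from 5^1; each line after the first costs one multiplication):

5^1 = 5
5^2 = (5^1)^2 = 5^2 = 25
5^4 = (5^2)^2 = 25^2 = 625
5^8 = (5^4)^2 = 625^2 = 390625
5^9 = 5 * 5^8 = 5 * 390625 = 1953125
5^18 = (5^9)^2 = 1953125^2 = 3814697265625
5^36 = (5^18)^2 = 3814697265625^2 = 14551915228366851806640625

Result: 14551915228366851806640625
Multiplications needed: 6 (6 lines after 5^1)

5^36 = 14551915228366851806640625. Using exponentiation by squaring, this requires 6 multiplications. The key idea: if the exponent is even, square the half-power; if odd, multiply by the base once.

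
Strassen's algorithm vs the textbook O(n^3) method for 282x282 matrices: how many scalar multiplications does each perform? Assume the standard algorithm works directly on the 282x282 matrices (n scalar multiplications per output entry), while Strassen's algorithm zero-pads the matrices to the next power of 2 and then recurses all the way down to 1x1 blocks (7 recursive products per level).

Matrix multiplication for 282x282 matrices:

Strassen's algorithm requires power-of-2 dimensions. Pad 282x282 to 512x512 (next power of 2).

Standard algorithm: 282^3 = 22425768 multiplications
Strassen's algorithm: 7^(log2(512)) = 7^9 = 40353607 multiplications
Difference: 22425768 - 40353607 = -17927839 (Strassen uses MORE here due to padding overhead — for small or just-over-power-of-2 n, padding can outweigh the per-level savings)

Standard: 22425768 multiplications (282^3). Strassen: 40353607 multiplications (7^9, after padding to 512x512). Strassen reduces 8 recursive multiplications to 7 at each level.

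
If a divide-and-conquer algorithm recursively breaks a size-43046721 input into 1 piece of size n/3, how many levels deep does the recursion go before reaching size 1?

For divide and conquer with division factor 3:

Problem sizes at each level:
Level 0: 43046721
Level 1: 14348907
Level 2: 4782969
Level 3: 1594323
Level 4: 531441
Level 5: 177147
Level 6: 59049
Level 7: 19683
Level 8: 6561
Level 9: 2187
Level 10: 729
Level 11: 243
Level 12: 81
Level 13: 27
Level 14: 9
Level 15: 3
Level 16: 1

The root is level 0 and the size-1 base case is level 16 (the tree spans levels 0 through 16, i.e. 17 levels counting the root), so the depth is the number of divisions: log_3(43046721) = 16

The recursion tree depth is log_3(43046721) = 16. At each level, the problem size is divided by 3, so it takes 16 divisions to reduce to a base case of size 1. The algorithm makes 1 recursive call at each level.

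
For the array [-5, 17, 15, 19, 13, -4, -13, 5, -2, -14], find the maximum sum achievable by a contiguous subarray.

Using Kadane's algorithm on [-5, 17, 15, 19, 13, -4, -13, 5, -2, -14]:

Scanning through the array:
Position 1 (value 17): max_ending_here = 17, max_so_far = 17
Position 2 (value 15): max_ending_here = 32, max_so_far = 32
Position 3 (value 19): max_ending_here = 51, max_so_far = 51
Position 4 (value 13): max_ending_here = 64, max_so_far = 64
Position 5 (value -4): max_ending_here = 60, max_so_far = 64
Position 6 (value -13): max_ending_here = 47, max_so_far = 64
Position 7 (value 5): max_ending_here = 52, max_so_far = 64
Position 8 (value -2): max_ending_here = 50, max_so_far = 64
Position 9 (value -14): max_ending_here = 36, max_so_far = 64

Maximum subarray: [17, 15, 19, 13]
Maximum sum: 64

The maximum subarray is [17, 15, 19, 13] with sum 64. This subarray runs from index 1 to index 4.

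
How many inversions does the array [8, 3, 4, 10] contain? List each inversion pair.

Finding inversions in [8, 3, 4, 10]:

(0, 1): arr[0]=8 > arr[1]=3
(0, 2): arr[0]=8 > arr[2]=4

Total inversions: 2

The array has 2 inversion(s): (0,1), (0,2). Each pair (i,j) satisfies i < j and arr[i] > arr[j].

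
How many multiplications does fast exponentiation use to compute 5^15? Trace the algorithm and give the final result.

Computing 5^15 by squaring (build up from 5^1; each line after the first costs one multiplication):

5^1 = 5
5^2 = (5^1)^2 = 5^2 = 25
5^3 = 5 * 5^2 = 5 * 25 = 125
5^6 = (5^3)^2 = 125^2 = 15625
5^7 = 5 * 5^6 = 5 * 15625 = 78125
5^14 = (5^7)^2 = 78125^2 = 6103515625
5^15 = 5 * 5^14 = 5 * 6103515625 = 30517578125

Result: 30517578125
Multiplications needed: 6 (6 lines after 5^1)

5^15 = 30517578125. Using exponentiation by squaring, this requires 6 multiplications. The key idea: if the exponent is even, square the half-power; if odd, multiply by the base once.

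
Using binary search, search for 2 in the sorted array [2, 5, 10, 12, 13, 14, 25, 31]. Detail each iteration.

Binary search for 2 in [2, 5, 10, 12, 13, 14, 25, 31]:

lo=0, hi=7, mid=3, arr[mid]=12 -> 12 > 2, search left half
lo=0, hi=2, mid=1, arr[mid]=5 -> 5 > 2, search left half
lo=0, hi=0, mid=0, arr[mid]=2 -> Found target at index 0!

Binary search finds 2 at index 0 after 3 comparisons. The search repeatedly halves the search space by comparing with the middle element.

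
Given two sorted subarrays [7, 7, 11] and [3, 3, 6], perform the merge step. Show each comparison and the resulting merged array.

Merging process:

Compare 7 vs 3: take 3 from right. Merged: [3]
Compare 7 vs 3: take 3 from right. Merged: [3, 3]
Compare 7 vs 6: take 6 from right. Merged: [3, 3, 6]
Append remaining from left: [7, 7, 11]. Merged: [3, 3, 6, 7, 7, 11]

Final merged array: [3, 3, 6, 7, 7, 11]
Total comparisons: 3

The merged array is [3, 3, 6, 7, 7, 11], requiring 3 comparisons. The merge step runs in O(n) time where n is the total number of elements.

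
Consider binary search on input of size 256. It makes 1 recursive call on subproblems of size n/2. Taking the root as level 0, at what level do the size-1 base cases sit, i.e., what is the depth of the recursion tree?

For divide and conquer with division factor 2:

Problem sizes at each level:
Level 0: 256
Level 1: 128
Level 2: 64
Level 3: 32
Level 4: 16
Level 5: 8
Level 6: 4
Level 7: 2
Level 8: 1

The root is level 0 and the size-1 base case is level 8 (the tree spans levels 0 through 8, i.e. 9 levels counting the root), so the depth is the number of divisions: log_2(256) = 8

The recursion tree depth is log_2(256) = 8. At each level, the problem size is divided by 2, so it takes 8 divisions to reduce to a base case of size 1. The algorithm makes 1 recursive call at each level.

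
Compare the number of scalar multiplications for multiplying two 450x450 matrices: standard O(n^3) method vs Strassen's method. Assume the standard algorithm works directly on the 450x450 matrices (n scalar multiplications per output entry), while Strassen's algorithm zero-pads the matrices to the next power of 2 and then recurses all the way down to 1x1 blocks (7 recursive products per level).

Matrix multiplication for 450x450 matrices:

Strassen's algorithm requires power-of-2 dimensions. Pad 450x450 to 512x512 (next power of 2).

Standard algorithm: 450^3 = 91125000 multiplications
Strassen's algorithm: 7^(log2(512)) = 7^9 = 40353607 multiplications
Savings: 91125000 - 40353607 = 50771393 multiplications

Standard: 91125000 multiplications (450^3). Strassen: 40353607 multiplications (7^9, after padding to 512x512). Strassen reduces 8 recursive multiplications to 7 at each level.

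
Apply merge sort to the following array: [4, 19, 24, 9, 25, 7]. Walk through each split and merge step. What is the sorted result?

Merge sort trace:

Split: [4, 19, 24, 9, 25, 7] -> [4, 19, 24] and [9, 25, 7]
  Split: [4, 19, 24] -> [4] and [19, 24]
    Split: [19, 24] -> [19] and [24]
    Merge: [19] + [24] -> [19, 24]
  Merge: [4] + [19, 24] -> [4, 19, 24]
  Split: [9, 25, 7] -> [9] and [25, 7]
    Split: [25, 7] -> [25] and [7]
    Merge: [25] + [7] -> [7, 25]
  Merge: [9] + [7, 25] -> [7, 9, 25]
Merge: [4, 19, 24] + [7, 9, 25] -> [4, 7, 9, 19, 24, 25]

Final sorted array: [4, 7, 9, 19, 24, 25]

The merge sort proceeds by recursively splitting the array and merging sorted halves.
After all merges, the sorted array is [4, 7, 9, 19, 24, 25].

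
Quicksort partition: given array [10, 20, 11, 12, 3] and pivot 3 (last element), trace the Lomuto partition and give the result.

Lomuto partition with pivot = 3:

Initial array: [10, 20, 11, 12, 3]

arr[0]=10 > 3: no swap
arr[1]=20 > 3: no swap
arr[2]=11 > 3: no swap
arr[3]=12 > 3: no swap

Place pivot at position 0: [3, 20, 11, 12, 10]
Pivot position: 0

After partitioning with pivot 3, the array becomes [3, 20, 11, 12, 10]. The pivot is placed at index 0. All elements to the left of the pivot are <= 3, and all elements to the right are > 3.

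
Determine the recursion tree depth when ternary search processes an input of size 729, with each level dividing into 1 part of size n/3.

For divide and conquer with division factor 3:

Problem sizes at each level:
Level 0: 729
Level 1: 243
Level 2: 81
Level 3: 27
Level 4: 9
Level 5: 3
Level 6: 1

The root is level 0 and the size-1 base case is level 6 (the tree spans levels 0 through 6, i.e. 7 levels counting the root), so the depth is the number of divisions: log_3(729) = 6

The recursion tree depth is log_3(729) = 6. At each level, the problem size is divided by 3, so it takes 6 divisions to reduce to a base case of size 1. The algorithm makes 1 recursive call at each level.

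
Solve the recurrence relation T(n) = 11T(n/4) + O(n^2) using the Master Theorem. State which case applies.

Master Theorem for T(n) = 11T(n/4) + O(n^2):

a = 11, b = 4, c = 2
log_b(a) = log_4(11) = 1.7297

Case 3: c = 2 > log_4(11) = 1.7297
T(n) = O(n^2) = O(n^2)

For T(n) = 11T(n/4) + O(n^2): log_4(11) = 1.7297. This is Case 3 of the Master Theorem (c > log_b(a), work dominated by root), giving O(n^2).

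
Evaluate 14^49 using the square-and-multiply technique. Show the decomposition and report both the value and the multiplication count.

Computing 14^49 by squaring (build up from 14^1; each line after the first costs one multiplication):

14^1 = 14
14^2 = (14^1)^2 = 14^2 = 196
14^3 = 14 * 14^2 = 14 * 196 = 2744
14^6 = (14^3)^2 = 2744^2 = 7529536
14^12 = (14^6)^2 = 7529536^2 = 56693912375296
14^24 = (14^12)^2 = 56693912375296^2 = 3214199700417740936751087616
14^48 = (14^24)^2 = 3214199700417740936751087616^2 = 10331079714165495587340637070279506584015829758908563456
14^49 = 14 * 14^48 = 14 * 10331079714165495587340637070279506584015829758908563456 = 144635115998316938222768918983913092176221616624719888384

Result: 144635115998316938222768918983913092176221616624719888384
Multiplications needed: 7 (7 lines after 14^1)

14^49 = 144635115998316938222768918983913092176221616624719888384. Using exponentiation by squaring, this requires 7 multiplications. The key idea: if the exponent is even, square the half-power; if odd, multiply by the base once.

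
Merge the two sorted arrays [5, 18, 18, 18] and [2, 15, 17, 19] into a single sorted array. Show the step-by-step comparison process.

Merging process:

Compare 5 vs 2: take 2 from right. Merged: [2]
Compare 5 vs 15: take 5 from left. Merged: [2, 5]
Compare 18 vs 15: take 15 from right. Merged: [2, 5, 15]
Compare 18 vs 17: take 17 from right. Merged: [2, 5, 15, 17]
Compare 18 vs 19: take 18 from left. Merged: [2, 5, 15, 17, 18]
Compare 18 vs 19: take 18 from left. Merged: [2, 5, 15, 17, 18, 18]
Compare 18 vs 19: take 18 from left. Merged: [2, 5, 15, 17, 18, 18, 18]
Append remaining from right: [19]. Merged: [2, 5, 15, 17, 18, 18, 18, 19]

Final merged array: [2, 5, 15, 17, 18, 18, 18, 19]
Total comparisons: 7

The merged array is [2, 5, 15, 17, 18, 18, 18, 19], requiring 7 comparisons. The merge step runs in O(n) time where n is the total number of elements.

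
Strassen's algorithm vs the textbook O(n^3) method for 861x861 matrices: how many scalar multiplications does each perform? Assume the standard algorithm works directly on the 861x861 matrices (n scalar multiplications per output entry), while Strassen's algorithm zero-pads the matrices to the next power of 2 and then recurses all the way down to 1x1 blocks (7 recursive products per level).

Matrix multiplication for 861x861 matrices:

Strassen's algorithm requires power-of-2 dimensions. Pad 861x861 to 1024x1024 (next power of 2).

Standard algorithm: 861^3 = 638277381 multiplications
Strassen's algorithm: 7^(log2(1024)) = 7^10 = 282475249 multiplications
Savings: 638277381 - 282475249 = 355802132 multiplications

Standard: 638277381 multiplications (861^3). Strassen: 282475249 multiplications (7^10, after padding to 1024x1024). Strassen reduces 8 recursive multiplications to 7 at each level.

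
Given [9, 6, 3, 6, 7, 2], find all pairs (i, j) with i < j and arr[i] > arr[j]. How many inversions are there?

Finding inversions in [9, 6, 3, 6, 7, 2]:

(0, 1): arr[0]=9 > arr[1]=6
(0, 2): arr[0]=9 > arr[2]=3
(0, 3): arr[0]=9 > arr[3]=6
(0, 4): arr[0]=9 > arr[4]=7
(0, 5): arr[0]=9 > arr[5]=2
(1, 2): arr[1]=6 > arr[2]=3
(1, 5): arr[1]=6 > arr[5]=2
(2, 5): arr[2]=3 > arr[5]=2
(3, 5): arr[3]=6 > arr[5]=2
(4, 5): arr[4]=7 > arr[5]=2

Total inversions: 10

The array has 10 inversion(s): (0,1), (0,2), (0,3), (0,4), (0,5), (1,2), (1,5), (2,5), (3,5), (4,5). Each pair (i,j) satisfies i < j and arr[i] > arr[j].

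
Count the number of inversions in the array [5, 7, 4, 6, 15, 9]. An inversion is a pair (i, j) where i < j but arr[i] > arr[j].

Finding inversions in [5, 7, 4, 6, 15, 9]:

(0, 2): arr[0]=5 > arr[2]=4
(1, 2): arr[1]=7 > arr[2]=4
(1, 3): arr[1]=7 > arr[3]=6
(4, 5): arr[4]=15 > arr[5]=9

Total inversions: 4

The array has 4 inversion(s): (0,2), (1,2), (1,3), (4,5). Each pair (i,j) satisfies i < j and arr[i] > arr[j].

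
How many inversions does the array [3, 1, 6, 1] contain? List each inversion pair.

Finding inversions in [3, 1, 6, 1]:

(0, 1): arr[0]=3 > arr[1]=1
(0, 3): arr[0]=3 > arr[3]=1
(2, 3): arr[2]=6 > arr[3]=1

Total inversions: 3

The array has 3 inversion(s): (0,1), (0,3), (2,3). Each pair (i,j) satisfies i < j and arr[i] > arr[j].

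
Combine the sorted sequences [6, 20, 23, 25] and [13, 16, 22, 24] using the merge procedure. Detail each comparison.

Merging process:

Compare 6 vs 13: take 6 from left. Merged: [6]
Compare 20 vs 13: take 13 from right. Merged: [6, 13]
Compare 20 vs 16: take 16 from right. Merged: [6, 13, 16]
Compare 20 vs 22: take 20 from left. Merged: [6, 13, 16, 20]
Compare 23 vs 22: take 22 from right. Merged: [6, 13, 16, 20, 22]
Compare 23 vs 24: take 23 from left. Merged: [6, 13, 16, 20, 22, 23]
Compare 25 vs 24: take 24 from right. Merged: [6, 13, 16, 20, 22, 23, 24]
Append remaining from left: [25]. Merged: [6, 13, 16, 20, 22, 23, 24, 25]

Final merged array: [6, 13, 16, 20, 22, 23, 24, 25]
Total comparisons: 7

The merged array is [6, 13, 16, 20, 22, 23, 24, 25], requiring 7 comparisons. The merge step runs in O(n) time where n is the total number of elements.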